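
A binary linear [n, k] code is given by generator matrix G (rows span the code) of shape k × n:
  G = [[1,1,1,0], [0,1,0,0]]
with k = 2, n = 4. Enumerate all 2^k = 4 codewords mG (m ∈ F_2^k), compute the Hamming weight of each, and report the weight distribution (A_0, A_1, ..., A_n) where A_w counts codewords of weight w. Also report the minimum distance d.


Weight distribution: A_0 = 1, A_1 = 1, A_2 = 1, A_3 = 1. Minimum distance d = 1.

Enumerate all 2^2 = 4 messages m ∈ F_2^2.
For each, compute codeword c = mG in F_2^4, then tally its weight.
  m = 00 → c = 0000, weight = 0.
  m = 10 → c = 1110, weight = 3.
  m = 01 → c = 0100, weight = 1.
  m = 11 → c = 1010, weight = 2.
Tally weights:
  weight 0: 1 codewords.
  weight 1: 1 codewords.
  weight 2: 1 codewords.
  weight 3: 1 codewords.
Minimum distance d = smallest w > 0 with A_w > 0 = 1.
Sanity: Σ A_w = 4 = 2^2 = 4 ✓.


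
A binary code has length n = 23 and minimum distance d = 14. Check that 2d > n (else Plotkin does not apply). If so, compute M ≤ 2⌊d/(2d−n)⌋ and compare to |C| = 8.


Plotkin bound M ≤ 4; given |C| = 8 > bound (violated).

Check applicability: 2d = 28, n = 23.
2d − n = 5 > 0, so Plotkin applies.
Compute d/(2d−n) = 14/5 ≈ 2.8000.
⌊d/(2d−n)⌋ = 2.
Plotkin bound: M ≤ 2·2 = 4.
Given |C| = 8, check: VIOLATED.
This |C| is above the Plotkin bound, so no binary code with n = 23, d = 14 and 8 codewords exists.


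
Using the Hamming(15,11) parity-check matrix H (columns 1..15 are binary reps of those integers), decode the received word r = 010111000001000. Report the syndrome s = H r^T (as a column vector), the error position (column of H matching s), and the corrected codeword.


s = (1, 0, 0, 1)^T, error position = 9, corrected codeword c = 010111001001000

Compute s = H r^T mod 2 one row at a time:
  s_1 = 0 + 0 + 0 + 0 + 1 + 0 + 0 + 0 = 1 ≡ 1 (mod 2).
  s_2 = 1 + 1 + 1 + 0 + 1 + 0 + 0 + 0 = 4 ≡ 0 (mod 2).
  s_3 = 1 + 0 + 1 + 0 + 0 + 0 + 0 + 0 = 2 ≡ 0 (mod 2).
  s_4 = 0 + 0 + 1 + 0 + 0 + 0 + 0 + 0 = 1 ≡ 1 (mod 2).
s = (1, 0, 0, 1)^T — this equals column 9 of H (binary 1001), so error is at position 9.
Correct: flip bit 9 of r = 010111000001000 to get c = 010111001001000.


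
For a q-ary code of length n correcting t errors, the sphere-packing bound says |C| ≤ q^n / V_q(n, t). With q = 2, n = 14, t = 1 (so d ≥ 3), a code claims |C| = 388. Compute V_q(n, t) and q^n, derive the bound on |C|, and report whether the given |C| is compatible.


V_q(n, t) = 15, q^n = 16384, Hamming bound = 1092, |C| = 388 ≤ bound (satisfied).

Step 1: Compute V_q(n, t) = Σ_{j=0}^1 C(n, j) (q−1)^j.
  j = 0: C(14,0)·(1)^0 = 1·1 = 1.
  j = 1: C(14,1)·(1)^1 = 14·1 = 14.
  V_q(n, t) = 1 + 14 = 15.
Step 2: q^n = 2^14 = 16384.
Step 3: Hamming bound ⌊q^n / V_q(n,t)⌋ = ⌊16384/15⌋ = 1092.
Step 4: Compare |C| = 388 to 1092: satisfied.
The claimed |C| lies below the Hamming bound.


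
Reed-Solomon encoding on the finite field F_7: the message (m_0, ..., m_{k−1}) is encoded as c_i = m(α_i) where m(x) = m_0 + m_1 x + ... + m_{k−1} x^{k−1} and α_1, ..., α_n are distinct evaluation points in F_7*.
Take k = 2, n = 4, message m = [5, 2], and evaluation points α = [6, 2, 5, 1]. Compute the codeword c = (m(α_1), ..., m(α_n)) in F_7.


c = [3, 2, 1, 0]

Message polynomial: m(x) = 5 + 2·x (mod 7).
For each evaluation point α_i, compute m(α_i) mod 7:
  α_1 = 6: Horner steps 2 → 3, so m(6) = 3.
  α_2 = 2: Horner steps 2 → 2, so m(2) = 2.
  α_3 = 5: Horner steps 2 → 1, so m(5) = 1.
  α_4 = 1: Horner steps 2 → 0, so m(1) = 0.
Codeword c = [3, 2, 1, 0] ∈ F_7^4.


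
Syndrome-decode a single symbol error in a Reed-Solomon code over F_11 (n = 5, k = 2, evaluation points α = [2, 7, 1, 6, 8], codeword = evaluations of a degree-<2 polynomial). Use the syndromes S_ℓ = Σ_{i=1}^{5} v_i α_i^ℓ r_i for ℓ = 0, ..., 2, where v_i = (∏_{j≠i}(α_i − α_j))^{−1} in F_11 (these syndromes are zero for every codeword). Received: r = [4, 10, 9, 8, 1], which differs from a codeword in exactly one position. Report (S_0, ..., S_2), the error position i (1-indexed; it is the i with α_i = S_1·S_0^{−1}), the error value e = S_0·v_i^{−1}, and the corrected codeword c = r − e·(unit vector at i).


S = (4, 8, 5), error at position 1, error magnitude e = 4, c = [0, 10, 9, 8, 1].

Step 1: column multipliers v_i = (∏_{j≠i}(α_i − α_j))^{−1} mod 11.
  i = 1 (α = 2): (2−7)(2−1)(2−6)(2−8) = (−5)·1·(−4)·(−6) = −120 ≡ 1, so v_1 = 1^{−1} = 1 (mod 11).
  i = 2 (α = 7): (7−2)(7−1)(7−6)(7−8) = 5·6·1·(−1) = −30 ≡ 3, so v_2 = 3^{−1} = 4 (mod 11).
  i = 3 (α = 1): (1−2)(1−7)(1−6)(1−8) = (−1)·(−6)·(−5)·(−7) = 210 ≡ 1, so v_3 = 1^{−1} = 1 (mod 11).
  i = 4 (α = 6): (6−2)(6−7)(6−1)(6−8) = 4·(−1)·5·(−2) = 40 ≡ 7, so v_4 = 7^{−1} = 8 (mod 11).
  i = 5 (α = 8): (8−2)(8−7)(8−1)(8−6) = 6·1·7·2 = 84 ≡ 7, so v_5 = 7^{−1} = 8 (mod 11).
  v = [1, 4, 1, 8, 8].
Step 2: syndromes of r = [4, 10, 9, 8, 1] (all sums mod 11).
  S_0 = Σ v_i r_i = 1·4 + 4·10 + 1·9 + 8·8 + 8·1 = 125 ≡ 4.
  S_1 = Σ v_i α_i r_i = 1·2·4 + 4·7·10 + 1·1·9 + 8·6·8 + 8·8·1 = 745 ≡ 8.
  α_i^2 mod 11 = [4, 5, 1, 3, 9].
  S_2 = Σ v_i α_i^2 r_i = 1·4·4 + 4·5·10 + 1·1·9 + 8·3·8 + 8·9·1 = 489 ≡ 5.
  S = (4, 8, 5) ≠ 0, so r is not a codeword (an error is present).
Step 3: locate the error. For a single error e at position i, S_ℓ = v_i·e·α_i^ℓ, so α_err = S_1/S_0.
  S_0^{−1} = 4^{−1} = 3 (mod 11), so α_err = 8·3 = 24 ≡ 2 = α_1. Error position i = 1.
  Consistency check: S_2/S_1 = 5·7 = 35 ≡ 2 = α_err ✓ (single-error assumption holds).
Step 4: error magnitude e = S_0/v_1 = S_0·∏_{j≠1}(α_1 − α_j) = 4·1 = 4 ≡ 4 (mod 11).
Step 5: correct position 1: c_1 = r_1 − e = 4 − 4 ≡ 0 (mod 11). Hence c = [0, 10, 9, 8, 1].
  Check: interpolating c through the α_i gives m(x) = 7 + 2·x (degree < 2) with m(α_i) = c_i for every i, so c is indeed a codeword.


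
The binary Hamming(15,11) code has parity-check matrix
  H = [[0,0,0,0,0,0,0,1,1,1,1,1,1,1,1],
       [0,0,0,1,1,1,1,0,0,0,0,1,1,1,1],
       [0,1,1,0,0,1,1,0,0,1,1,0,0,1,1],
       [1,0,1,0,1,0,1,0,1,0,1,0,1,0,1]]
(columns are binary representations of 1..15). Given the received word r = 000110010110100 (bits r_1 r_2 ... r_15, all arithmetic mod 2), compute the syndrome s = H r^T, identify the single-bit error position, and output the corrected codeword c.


s = (0, 1, 0, 1)^T, error position = 5, corrected codeword c = 000100010110100

Compute s = H r^T mod 2 one row at a time:
  s_1 = 1 + 0 + 1 + 1 + 0 + 1 + 0 + 0 = 4 ≡ 0 (mod 2).
  s_2 = 1 + 1 + 0 + 0 + 0 + 1 + 0 + 0 = 3 ≡ 1 (mod 2).
  s_3 = 0 + 0 + 0 + 0 + 1 + 1 + 0 + 0 = 2 ≡ 0 (mod 2).
  s_4 = 0 + 0 + 1 + 0 + 0 + 1 + 1 + 0 = 3 ≡ 1 (mod 2).
s = (0, 1, 0, 1)^T — this equals column 5 of H (binary 0101), so error is at position 5.
Correct: flip bit 5 of r = 000110010110100 to get c = 000100010110100.


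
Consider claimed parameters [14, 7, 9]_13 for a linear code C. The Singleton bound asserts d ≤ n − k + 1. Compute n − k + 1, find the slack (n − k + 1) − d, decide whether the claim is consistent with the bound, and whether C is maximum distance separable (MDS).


Singleton RHS = n − k + 1 = 8, slack = -1, bound violated (no such code; not MDS).

Singleton bound: d ≤ n − k + 1.
Here n = 14, k = 7, so n − k + 1 = 8.
Given d = 9, check d ≤ 8: NO.
Slack = (n − k + 1) − d = -1.
The slack is negative: d = 9 exceeds n − k + 1 = 8 by 1, so the Singleton bound is violated and no linear [14, 7, 9]_13 code can exist. In particular it is not MDS (MDS requires d = n − k + 1 exactly).
Description: the claimed parameters are [14, 7, 9]_13; such a code would be impossible (violates the Singleton bound).


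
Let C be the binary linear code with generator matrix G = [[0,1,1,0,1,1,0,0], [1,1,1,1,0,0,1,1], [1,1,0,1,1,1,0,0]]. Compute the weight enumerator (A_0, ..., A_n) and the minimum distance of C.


Weight distribution: A_0 = 1, A_3 = 2, A_4 = 1, A_5 = 2, A_6 = 2. Minimum distance d = 3.

Enumerate all 2^3 = 8 messages m ∈ F_2^3.
For each, compute codeword c = mG in F_2^8, then tally its weight.
  m = 000 → c = 00000000, weight = 0.
  m = 100 → c = 01101100, weight = 4.
  m = 010 → c = 11110011, weight = 6.
  m = 110 → c = 10011111, weight = 6.
  m = 001 → c = 11011100, weight = 5.
  m = 101 → c = 10110000, weight = 3.
  m = 011 → c = 00101111, weight = 5.
  m = 111 → c = 01000011, weight = 3.
Tally weights:
  weight 0: 1 codewords.
  weight 3: 2 codewords.
  weight 4: 1 codewords.
  weight 5: 2 codewords.
  weight 6: 2 codewords.
Minimum distance d = smallest w > 0 with A_w > 0 = 3.
Sanity: Σ A_w = 8 = 2^3 = 8 ✓.


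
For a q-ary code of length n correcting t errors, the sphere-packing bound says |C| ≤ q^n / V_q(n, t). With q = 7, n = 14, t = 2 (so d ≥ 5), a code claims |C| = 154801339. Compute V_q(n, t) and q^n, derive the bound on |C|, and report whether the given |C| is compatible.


V_q(n, t) = 3361, q^n = 678223072849, Hamming bound = 201792047, |C| = 154801339 ≤ bound (satisfied).

Step 1: Compute V_q(n, t) = Σ_{j=0}^2 C(n, j) (q−1)^j.
  j = 0: C(14,0)·(6)^0 = 1·1 = 1.
  j = 1: C(14,1)·(6)^1 = 14·6 = 84.
  j = 2: C(14,2)·(6)^2 = 91·36 = 3276.
  V_q(n, t) = 1 + 84 + 3276 = 3361.
Step 2: q^n = 7^14 = 678223072849.
Step 3: Hamming bound ⌊q^n / V_q(n,t)⌋ = ⌊678223072849/3361⌋ = 201792047.
Step 4: Compare |C| = 154801339 to 201792047: satisfied.
The claimed |C| lies below the Hamming bound.


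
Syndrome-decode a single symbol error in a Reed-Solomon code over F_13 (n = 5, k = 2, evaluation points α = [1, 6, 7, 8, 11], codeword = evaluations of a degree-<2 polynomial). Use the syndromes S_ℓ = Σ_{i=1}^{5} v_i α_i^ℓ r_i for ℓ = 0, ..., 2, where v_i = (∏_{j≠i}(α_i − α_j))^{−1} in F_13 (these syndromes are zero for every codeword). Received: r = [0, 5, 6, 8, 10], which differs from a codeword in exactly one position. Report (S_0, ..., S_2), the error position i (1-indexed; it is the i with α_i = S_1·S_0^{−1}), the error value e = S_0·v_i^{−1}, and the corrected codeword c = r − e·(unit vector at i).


S = (4, 6, 9), error at position 4, error magnitude e = 1, c = [0, 5, 6, 7, 10].

Step 1: column multipliers v_i = (∏_{j≠i}(α_i − α_j))^{−1} mod 13.
  i = 1 (α = 1): (1−6)(1−7)(1−8)(1−11) = (−5)·(−6)·(−7)·(−10) = 2100 ≡ 7, so v_1 = 7^{−1} = 2 (mod 13).
  i = 2 (α = 6): (6−1)(6−7)(6−8)(6−11) = 5·(−1)·(−2)·(−5) = −50 ≡ 2, so v_2 = 2^{−1} = 7 (mod 13).
  i = 3 (α = 7): (7−1)(7−6)(7−8)(7−11) = 6·1·(−1)·(−4) = 24 ≡ 11, so v_3 = 11^{−1} = 6 (mod 13).
  i = 4 (α = 8): (8−1)(8−6)(8−7)(8−11) = 7·2·1·(−3) = −42 ≡ 10, so v_4 = 10^{−1} = 4 (mod 13).
  i = 5 (α = 11): (11−1)(11−6)(11−7)(11−8) = 10·5·4·3 = 600 ≡ 2, so v_5 = 2^{−1} = 7 (mod 13).
  v = [2, 7, 6, 4, 7].
Step 2: syndromes of r = [0, 5, 6, 8, 10] (all sums mod 13).
  S_0 = Σ v_i r_i = 2·0 + 7·5 + 6·6 + 4·8 + 7·10 = 173 ≡ 4.
  S_1 = Σ v_i α_i r_i = 2·1·0 + 7·6·5 + 6·7·6 + 4·8·8 + 7·11·10 = 1488 ≡ 6.
  α_i^2 mod 13 = [1, 10, 10, 12, 4].
  S_2 = Σ v_i α_i^2 r_i = 2·1·0 + 7·10·5 + 6·10·6 + 4·12·8 + 7·4·10 = 1374 ≡ 9.
  S = (4, 6, 9) ≠ 0, so r is not a codeword (an error is present).
Step 3: locate the error. For a single error e at position i, S_ℓ = v_i·e·α_i^ℓ, so α_err = S_1/S_0.
  S_0^{−1} = 4^{−1} = 10 (mod 13), so α_err = 6·10 = 60 ≡ 8 = α_4. Error position i = 4.
  Consistency check: S_2/S_1 = 9·11 = 99 ≡ 8 = α_err ✓ (single-error assumption holds).
Step 4: error magnitude e = S_0/v_4 = S_0·∏_{j≠4}(α_4 − α_j) = 4·10 = 40 ≡ 1 (mod 13).
Step 5: correct position 4: c_4 = r_4 − e = 8 − 1 ≡ 7 (mod 13). Hence c = [0, 5, 6, 7, 10].
  Check: interpolating c through the α_i gives m(x) = 12 + 1·x (degree < 2) with m(α_i) = c_i for every i, so c is indeed a codeword.


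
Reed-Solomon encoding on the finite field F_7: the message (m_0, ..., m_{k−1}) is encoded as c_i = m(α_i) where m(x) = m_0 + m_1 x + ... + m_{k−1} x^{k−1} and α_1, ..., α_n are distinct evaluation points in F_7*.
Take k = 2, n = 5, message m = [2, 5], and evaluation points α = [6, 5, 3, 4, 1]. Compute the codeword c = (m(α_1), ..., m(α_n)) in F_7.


c = [4, 6, 3, 1, 0]

Message polynomial: m(x) = 2 + 5·x (mod 7).
For each evaluation point α_i, compute m(α_i) mod 7:
  α_1 = 6: Horner steps 5 → 4, so m(6) = 4.
  α_2 = 5: Horner steps 5 → 6, so m(5) = 6.
  α_3 = 3: Horner steps 5 → 3, so m(3) = 3.
  α_4 = 4: Horner steps 5 → 1, so m(4) = 1.
  α_5 = 1: Horner steps 5 → 0, so m(1) = 0.
Codeword c = [4, 6, 3, 1, 0] ∈ F_7^5.


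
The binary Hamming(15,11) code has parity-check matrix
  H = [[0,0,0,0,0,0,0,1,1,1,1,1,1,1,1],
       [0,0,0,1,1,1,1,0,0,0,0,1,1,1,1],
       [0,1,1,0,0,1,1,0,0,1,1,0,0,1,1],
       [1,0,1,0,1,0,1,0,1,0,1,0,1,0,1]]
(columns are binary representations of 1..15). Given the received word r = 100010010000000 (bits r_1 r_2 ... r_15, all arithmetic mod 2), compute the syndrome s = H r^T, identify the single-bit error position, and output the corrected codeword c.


s = (1, 1, 0, 0)^T, error position = 12, corrected codeword c = 100010010001000

Compute s = H r^T mod 2 one row at a time:
  s_1 = 1 + 0 + 0 + 0 + 0 + 0 + 0 + 0 = 1 ≡ 1 (mod 2).
  s_2 = 0 + 1 + 0 + 0 + 0 + 0 + 0 + 0 = 1 ≡ 1 (mod 2).
  s_3 = 0 + 0 + 0 + 0 + 0 + 0 + 0 + 0 = 0 ≡ 0 (mod 2).
  s_4 = 1 + 0 + 1 + 0 + 0 + 0 + 0 + 0 = 2 ≡ 0 (mod 2).
s = (1, 1, 0, 0)^T — this equals column 12 of H (binary 1100), so error is at position 12.
Correct: flip bit 12 of r = 100010010000000 to get c = 100010010001000.


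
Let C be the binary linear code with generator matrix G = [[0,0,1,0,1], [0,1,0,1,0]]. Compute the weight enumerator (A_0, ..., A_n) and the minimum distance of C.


Weight distribution: A_0 = 1, A_2 = 2, A_4 = 1. Minimum distance d = 2.

Enumerate all 2^2 = 4 messages m ∈ F_2^2.
For each, compute codeword c = mG in F_2^5, then tally its weight.
  m = 00 → c = 00000, weight = 0.
  m = 10 → c = 00101, weight = 2.
  m = 01 → c = 01010, weight = 2.
  m = 11 → c = 01111, weight = 4.
Tally weights:
  weight 0: 1 codewords.
  weight 2: 2 codewords.
  weight 4: 1 codewords.
Minimum distance d = smallest w > 0 with A_w > 0 = 2.
Sanity: Σ A_w = 4 = 2^2 = 4 ✓.


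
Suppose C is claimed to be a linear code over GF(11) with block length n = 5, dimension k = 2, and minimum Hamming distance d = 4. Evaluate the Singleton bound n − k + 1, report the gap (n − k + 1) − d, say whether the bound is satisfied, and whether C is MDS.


Singleton RHS = n − k + 1 = 4, slack = 0, bound satisfied, MDS.

Singleton bound: d ≤ n − k + 1.
Here n = 5, k = 2, so n − k + 1 = 4.
Given d = 4, check d ≤ 4: YES.
Slack = (n − k + 1) − d = 0.
The code is MDS (slack = 0).
Description: the claimed parameters are [5, 2, 4]_11; such a code would be MDS (meets Singleton bound).


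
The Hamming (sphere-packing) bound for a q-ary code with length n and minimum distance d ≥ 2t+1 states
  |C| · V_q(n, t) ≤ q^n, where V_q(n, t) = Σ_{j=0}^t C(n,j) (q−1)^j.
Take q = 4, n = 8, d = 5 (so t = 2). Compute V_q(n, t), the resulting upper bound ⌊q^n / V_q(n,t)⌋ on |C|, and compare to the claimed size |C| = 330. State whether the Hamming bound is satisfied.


V_q(n, t) = 277, q^n = 65536, Hamming bound = 236, |C| = 330 > bound (violated).

Step 1: Compute V_q(n, t) = Σ_{j=0}^2 C(n, j) (q−1)^j.
  j = 0: C(8,0)·(3)^0 = 1·1 = 1.
  j = 1: C(8,1)·(3)^1 = 8·3 = 24.
  j = 2: C(8,2)·(3)^2 = 28·9 = 252.
  V_q(n, t) = 1 + 24 + 252 = 277.
Step 2: q^n = 4^8 = 65536.
Step 3: Hamming bound ⌊q^n / V_q(n,t)⌋ = ⌊65536/277⌋ = 236.
Step 4: Compare |C| = 330 to 236: violated.
The claimed |C| lies above the Hamming bound, so no 4-ary code of length 8 with d ≥ 5 can have 330 codewords.


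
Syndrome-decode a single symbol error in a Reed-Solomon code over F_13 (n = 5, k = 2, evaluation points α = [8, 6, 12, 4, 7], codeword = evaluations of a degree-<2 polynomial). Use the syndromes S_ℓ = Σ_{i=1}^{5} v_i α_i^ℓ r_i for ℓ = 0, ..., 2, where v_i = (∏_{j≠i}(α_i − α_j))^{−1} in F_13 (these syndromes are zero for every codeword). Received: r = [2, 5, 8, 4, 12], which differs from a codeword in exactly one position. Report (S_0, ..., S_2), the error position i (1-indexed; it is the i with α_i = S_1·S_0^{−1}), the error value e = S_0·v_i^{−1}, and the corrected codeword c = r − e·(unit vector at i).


S = (5, 1, 8), error at position 1, error magnitude e = 9, c = [6, 5, 8, 4, 12].

Step 1: column multipliers v_i = (∏_{j≠i}(α_i − α_j))^{−1} mod 13.
  i = 1 (α = 8): (8−6)(8−12)(8−4)(8−7) = 2·(−4)·4·1 = −32 ≡ 7, so v_1 = 7^{−1} = 2 (mod 13).
  i = 2 (α = 6): (6−8)(6−12)(6−4)(6−7) = (−2)·(−6)·2·(−1) = −24 ≡ 2, so v_2 = 2^{−1} = 7 (mod 13).
  i = 3 (α = 12): (12−8)(12−6)(12−4)(12−7) = 4·6·8·5 = 960 ≡ 11, so v_3 = 11^{−1} = 6 (mod 13).
  i = 4 (α = 4): (4−8)(4−6)(4−12)(4−7) = (−4)·(−2)·(−8)·(−3) = 192 ≡ 10, so v_4 = 10^{−1} = 4 (mod 13).
  i = 5 (α = 7): (7−8)(7−6)(7−12)(7−4) = (−1)·1·(−5)·3 = 15 ≡ 2, so v_5 = 2^{−1} = 7 (mod 13).
  v = [2, 7, 6, 4, 7].
Step 2: syndromes of r = [2, 5, 8, 4, 12] (all sums mod 13).
  S_0 = Σ v_i r_i = 2·2 + 7·5 + 6·8 + 4·4 + 7·12 = 187 ≡ 5.
  S_1 = Σ v_i α_i r_i = 2·8·2 + 7·6·5 + 6·12·8 + 4·4·4 + 7·7·12 = 1470 ≡ 1.
  α_i^2 mod 13 = [12, 10, 1, 3, 10].
  S_2 = Σ v_i α_i^2 r_i = 2·12·2 + 7·10·5 + 6·1·8 + 4·3·4 + 7·10·12 = 1334 ≡ 8.
  S = (5, 1, 8) ≠ 0, so r is not a codeword (an error is present).
Step 3: locate the error. For a single error e at position i, S_ℓ = v_i·e·α_i^ℓ, so α_err = S_1/S_0.
  S_0^{−1} = 5^{−1} = 8 (mod 13), so α_err = 1·8 = 8 ≡ 8 = α_1. Error position i = 1.
  Consistency check: S_2/S_1 = 8·1 = 8 ≡ 8 = α_err ✓ (single-error assumption holds).
Step 4: error magnitude e = S_0/v_1 = S_0·∏_{j≠1}(α_1 − α_j) = 5·7 = 35 ≡ 9 (mod 13).
Step 5: correct position 1: c_1 = r_1 − e = 2 − 9 ≡ 6 (mod 13). Hence c = [6, 5, 8, 4, 12].
  Check: interpolating c through the α_i gives m(x) = 2 + 7·x (degree < 2) with m(α_i) = c_i for every i, so c is indeed a codeword.


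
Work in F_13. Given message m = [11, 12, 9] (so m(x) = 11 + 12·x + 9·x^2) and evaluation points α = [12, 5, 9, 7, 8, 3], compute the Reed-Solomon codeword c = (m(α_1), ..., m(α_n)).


c = [8, 10, 3, 3, 7, 11]

Message polynomial: m(x) = 11 + 12·x + 9·x^2 (mod 13).
For each evaluation point α_i, compute m(α_i) mod 13:
  α_1 = 12: Horner steps 9 → 3 → 8, so m(12) = 8.
  α_2 = 5: Horner steps 9 → 5 → 10, so m(5) = 10.
  α_3 = 9: Horner steps 9 → 2 → 3, so m(9) = 3.
  α_4 = 7: Horner steps 9 → 10 → 3, so m(7) = 3.
  α_5 = 8: Horner steps 9 → 6 → 7, so m(8) = 7.
  α_6 = 3: Horner steps 9 → 0 → 11, so m(3) = 11.
Codeword c = [8, 10, 3, 3, 7, 11] ∈ F_13^6.


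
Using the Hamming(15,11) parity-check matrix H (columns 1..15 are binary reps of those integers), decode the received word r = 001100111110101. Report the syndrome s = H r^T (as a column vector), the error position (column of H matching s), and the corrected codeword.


s = (0, 0, 1, 0)^T, error position = 2, corrected codeword c = 011100111110101

Compute s = H r^T mod 2 one row at a time:
  s_1 = 1 + 1 + 1 + 1 + 0 + 1 + 0 + 1 = 6 ≡ 0 (mod 2).
  s_2 = 1 + 0 + 0 + 1 + 0 + 1 + 0 + 1 = 4 ≡ 0 (mod 2).
  s_3 = 0 + 1 + 0 + 1 + 1 + 1 + 0 + 1 = 5 ≡ 1 (mod 2).
  s_4 = 0 + 1 + 0 + 1 + 1 + 1 + 1 + 1 = 6 ≡ 0 (mod 2).
s = (0, 0, 1, 0)^T — this equals column 2 of H (binary 0010), so error is at position 2.
Correct: flip bit 2 of r = 001100111110101 to get c = 011100111110101.


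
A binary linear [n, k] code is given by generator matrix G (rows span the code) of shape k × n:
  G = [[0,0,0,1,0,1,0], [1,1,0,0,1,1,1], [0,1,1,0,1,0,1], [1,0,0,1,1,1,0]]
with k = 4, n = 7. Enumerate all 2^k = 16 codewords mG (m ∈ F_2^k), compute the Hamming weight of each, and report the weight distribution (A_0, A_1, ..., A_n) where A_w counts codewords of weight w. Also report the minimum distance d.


Weight distribution: A_0 = 1, A_2 = 2, A_3 = 6, A_4 = 3, A_5 = 2, A_6 = 2. Minimum distance d = 2.

Enumerate all 2^4 = 16 messages m ∈ F_2^4.
For each, compute codeword c = mG in F_2^7, then tally its weight.
  m = 0000 → c = 0000000, weight = 0.
  m = 1000 → c = 0001010, weight = 2.
  m = 0100 → c = 1100111, weight = 5.
  m = 1100 → c = 1101101, weight = 5.
  m = 0010 → c = 0110101, weight = 4.
  m = 1010 → c = 0111111, weight = 6.
  m = 0110 → c = 1010010, weight = 3.
  m = 1110 → c = 1011000, weight = 3.
  m = 0001 → c = 1001110, weight = 4.
  m = 1001 → c = 1000100, weight = 2.
  m = 0101 → c = 0101001, weight = 3.
  m = 1101 → c = 0100011, weight = 3.
  m = 0011 → c = 1111011, weight = 6.
  m = 1011 → c = 1110001, weight = 4.
  m = 0111 → c = 0011100, weight = 3.
  m = 1111 → c = 0010110, weight = 3.
Tally weights:
  weight 0: 1 codewords.
  weight 2: 2 codewords.
  weight 3: 6 codewords.
  weight 4: 3 codewords.
  weight 5: 2 codewords.
  weight 6: 2 codewords.
Minimum distance d = smallest w > 0 with A_w > 0 = 2.
Sanity: Σ A_w = 16 = 2^4 = 16 ✓.


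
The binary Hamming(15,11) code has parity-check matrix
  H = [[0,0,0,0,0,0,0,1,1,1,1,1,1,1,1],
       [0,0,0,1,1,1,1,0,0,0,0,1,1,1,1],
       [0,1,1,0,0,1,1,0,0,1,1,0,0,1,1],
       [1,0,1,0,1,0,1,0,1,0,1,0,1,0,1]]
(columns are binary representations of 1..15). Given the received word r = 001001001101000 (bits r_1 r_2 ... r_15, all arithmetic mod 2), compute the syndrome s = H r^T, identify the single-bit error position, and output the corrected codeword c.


s = (1, 0, 1, 0)^T, error position = 10, corrected codeword c = 001001001001000

Compute s = H r^T mod 2 one row at a time:
  s_1 = 0 + 1 + 1 + 0 + 1 + 0 + 0 + 0 = 3 ≡ 1 (mod 2).
  s_2 = 0 + 0 + 1 + 0 + 1 + 0 + 0 + 0 = 2 ≡ 0 (mod 2).
  s_3 = 0 + 1 + 1 + 0 + 1 + 0 + 0 + 0 = 3 ≡ 1 (mod 2).
  s_4 = 0 + 1 + 0 + 0 + 1 + 0 + 0 + 0 = 2 ≡ 0 (mod 2).
s = (1, 0, 1, 0)^T — this equals column 10 of H (binary 1010), so error is at position 10.
Correct: flip bit 10 of r = 001001001101000 to get c = 001001001001000.


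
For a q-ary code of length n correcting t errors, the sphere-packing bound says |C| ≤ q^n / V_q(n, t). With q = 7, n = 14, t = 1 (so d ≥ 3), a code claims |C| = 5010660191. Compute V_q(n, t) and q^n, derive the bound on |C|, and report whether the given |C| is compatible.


V_q(n, t) = 85, q^n = 678223072849, Hamming bound = 7979094974, |C| = 5010660191 ≤ bound (satisfied).

Step 1: Compute V_q(n, t) = Σ_{j=0}^1 C(n, j) (q−1)^j.
  j = 0: C(14,0)·(6)^0 = 1·1 = 1.
  j = 1: C(14,1)·(6)^1 = 14·6 = 84.
  V_q(n, t) = 1 + 84 = 85.
Step 2: q^n = 7^14 = 678223072849.
Step 3: Hamming bound ⌊q^n / V_q(n,t)⌋ = ⌊678223072849/85⌋ = 7979094974.
Step 4: Compare |C| = 5010660191 to 7979094974: satisfied.
The claimed |C| lies below the Hamming bound.


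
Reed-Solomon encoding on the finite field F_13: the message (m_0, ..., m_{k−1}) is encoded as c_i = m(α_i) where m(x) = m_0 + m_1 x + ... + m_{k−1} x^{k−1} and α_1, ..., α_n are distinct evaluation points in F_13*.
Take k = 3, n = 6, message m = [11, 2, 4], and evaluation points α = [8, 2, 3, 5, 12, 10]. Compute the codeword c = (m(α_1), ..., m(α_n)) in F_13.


c = [10, 5, 1, 4, 0, 2]

Message polynomial: m(x) = 11 + 2·x + 4·x^2 (mod 13).
For each evaluation point α_i, compute m(α_i) mod 13:
  α_1 = 8: Horner steps 4 → 8 → 10, so m(8) = 10.
  α_2 = 2: Horner steps 4 → 10 → 5, so m(2) = 5.
  α_3 = 3: Horner steps 4 → 1 → 1, so m(3) = 1.
  α_4 = 5: Horner steps 4 → 9 → 4, so m(5) = 4.
  α_5 = 12: Horner steps 4 → 11 → 0, so m(12) = 0.
  α_6 = 10: Horner steps 4 → 3 → 2, so m(10) = 2.
Codeword c = [10, 5, 1, 4, 0, 2] ∈ F_13^6.


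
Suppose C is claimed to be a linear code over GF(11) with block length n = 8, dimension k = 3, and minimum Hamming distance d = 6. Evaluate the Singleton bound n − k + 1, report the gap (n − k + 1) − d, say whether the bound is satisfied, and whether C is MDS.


Singleton RHS = n − k + 1 = 6, slack = 0, bound satisfied, MDS.

Singleton bound: d ≤ n − k + 1.
Here n = 8, k = 3, so n − k + 1 = 6.
Given d = 6, check d ≤ 6: YES.
Slack = (n − k + 1) − d = 0.
The code is MDS (slack = 0).
Description: the claimed parameters are [8, 3, 6]_11; such a code would be MDS (meets Singleton bound).


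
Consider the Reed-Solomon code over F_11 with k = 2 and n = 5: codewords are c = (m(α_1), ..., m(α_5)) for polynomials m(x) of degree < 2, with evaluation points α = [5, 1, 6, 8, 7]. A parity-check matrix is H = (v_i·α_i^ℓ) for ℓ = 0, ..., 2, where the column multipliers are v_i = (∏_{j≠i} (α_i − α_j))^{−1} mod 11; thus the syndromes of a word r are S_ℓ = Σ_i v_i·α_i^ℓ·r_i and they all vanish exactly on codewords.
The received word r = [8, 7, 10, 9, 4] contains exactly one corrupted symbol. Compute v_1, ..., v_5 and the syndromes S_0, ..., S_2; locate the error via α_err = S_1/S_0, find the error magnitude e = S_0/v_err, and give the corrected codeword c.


S = (4, 9, 1), error at position 1, error magnitude e = 3, c = [5, 7, 10, 9, 4].

Step 1: column multipliers v_i = (∏_{j≠i}(α_i − α_j))^{−1} mod 11.
  i = 1 (α = 5): (5−1)(5−6)(5−8)(5−7) = 4·(−1)·(−3)·(−2) = −24 ≡ 9, so v_1 = 9^{−1} = 5 (mod 11).
  i = 2 (α = 1): (1−5)(1−6)(1−8)(1−7) = (−4)·(−5)·(−7)·(−6) = 840 ≡ 4, so v_2 = 4^{−1} = 3 (mod 11).
  i = 3 (α = 6): (6−5)(6−1)(6−8)(6−7) = 1·5·(−2)·(−1) = 10 ≡ 10, so v_3 = 10^{−1} = 10 (mod 11).
  i = 4 (α = 8): (8−5)(8−1)(8−6)(8−7) = 3·7·2·1 = 42 ≡ 9, so v_4 = 9^{−1} = 5 (mod 11).
  i = 5 (α = 7): (7−5)(7−1)(7−6)(7−8) = 2·6·1·(−1) = −12 ≡ 10, so v_5 = 10^{−1} = 10 (mod 11).
  v = [5, 3, 10, 5, 10].
Step 2: syndromes of r = [8, 7, 10, 9, 4] (all sums mod 11).
  S_0 = Σ v_i r_i = 5·8 + 3·7 + 10·10 + 5·9 + 10·4 = 246 ≡ 4.
  S_1 = Σ v_i α_i r_i = 5·5·8 + 3·1·7 + 10·6·10 + 5·8·9 + 10·7·4 = 1461 ≡ 9.
  α_i^2 mod 11 = [3, 1, 3, 9, 5].
  S_2 = Σ v_i α_i^2 r_i = 5·3·8 + 3·1·7 + 10·3·10 + 5·9·9 + 10·5·4 = 1046 ≡ 1.
  S = (4, 9, 1) ≠ 0, so r is not a codeword (an error is present).
Step 3: locate the error. For a single error e at position i, S_ℓ = v_i·e·α_i^ℓ, so α_err = S_1/S_0.
  S_0^{−1} = 4^{−1} = 3 (mod 11), so α_err = 9·3 = 27 ≡ 5 = α_1. Error position i = 1.
  Consistency check: S_2/S_1 = 1·5 = 5 ≡ 5 = α_err ✓ (single-error assumption holds).
Step 4: error magnitude e = S_0/v_1 = S_0·∏_{j≠1}(α_1 − α_j) = 4·9 = 36 ≡ 3 (mod 11).
Step 5: correct position 1: c_1 = r_1 − e = 8 − 3 ≡ 5 (mod 11). Hence c = [5, 7, 10, 9, 4].
  Check: interpolating c through the α_i gives m(x) = 2 + 5·x (degree < 2) with m(α_i) = c_i for every i, so c is indeed a codeword.


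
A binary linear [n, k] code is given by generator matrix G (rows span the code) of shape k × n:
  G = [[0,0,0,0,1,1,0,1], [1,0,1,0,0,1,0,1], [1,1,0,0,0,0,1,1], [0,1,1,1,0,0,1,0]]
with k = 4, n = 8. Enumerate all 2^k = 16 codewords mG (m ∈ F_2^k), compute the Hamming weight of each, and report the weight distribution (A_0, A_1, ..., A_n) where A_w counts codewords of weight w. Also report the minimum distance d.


Weight distribution: A_0 = 1, A_2 = 1, A_3 = 3, A_4 = 5, A_5 = 4, A_6 = 1, A_7 = 1. Minimum distance d = 2.

Enumerate all 2^4 = 16 messages m ∈ F_2^4.
For each, compute codeword c = mG in F_2^8, then tally its weight.
  m = 0000 → c = 00000000, weight = 0.
  m = 1000 → c = 00001101, weight = 3.
  m = 0100 → c = 10100101, weight = 4.
  m = 1100 → c = 10101000, weight = 3.
  m = 0010 → c = 11000011, weight = 4.
  m = 1010 → c = 11001110, weight = 5.
  m = 0110 → c = 01100110, weight = 4.
  m = 1110 → c = 01101011, weight = 5.
  m = 0001 → c = 01110010, weight = 4.
  m = 1001 → c = 01111111, weight = 7.
  m = 0101 → c = 11010111, weight = 6.
  m = 1101 → c = 11011010, weight = 5.
  m = 0011 → c = 10110001, weight = 4.
  m = 1011 → c = 10111100, weight = 5.
  m = 0111 → c = 00010100, weight = 2.
  m = 1111 → c = 00011001, weight = 3.
Tally weights:
  weight 0: 1 codewords.
  weight 2: 1 codewords.
  weight 3: 3 codewords.
  weight 4: 5 codewords.
  weight 5: 4 codewords.
  weight 6: 1 codewords.
  weight 7: 1 codewords.
Minimum distance d = smallest w > 0 with A_w > 0 = 2.
Sanity: Σ A_w = 16 = 2^4 = 16 ✓.


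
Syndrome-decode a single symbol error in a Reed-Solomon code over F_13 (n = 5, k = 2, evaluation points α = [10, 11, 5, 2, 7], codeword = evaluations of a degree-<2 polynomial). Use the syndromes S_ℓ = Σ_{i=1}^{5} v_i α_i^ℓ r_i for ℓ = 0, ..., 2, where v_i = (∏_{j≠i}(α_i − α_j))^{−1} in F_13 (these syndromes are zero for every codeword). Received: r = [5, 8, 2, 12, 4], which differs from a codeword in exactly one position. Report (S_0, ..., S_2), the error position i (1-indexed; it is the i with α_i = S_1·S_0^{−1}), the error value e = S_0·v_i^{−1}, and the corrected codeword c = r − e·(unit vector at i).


S = (5, 11, 6), error at position 1, error magnitude e = 11, c = [7, 8, 2, 12, 4].

Step 1: column multipliers v_i = (∏_{j≠i}(α_i − α_j))^{−1} mod 13.
  i = 1 (α = 10): (10−11)(10−5)(10−2)(10−7) = (−1)·5·8·3 = −120 ≡ 10, so v_1 = 10^{−1} = 4 (mod 13).
  i = 2 (α = 11): (11−10)(11−5)(11−2)(11−7) = 1·6·9·4 = 216 ≡ 8, so v_2 = 8^{−1} = 5 (mod 13).
  i = 3 (α = 5): (5−10)(5−11)(5−2)(5−7) = (−5)·(−6)·3·(−2) = −180 ≡ 2, so v_3 = 2^{−1} = 7 (mod 13).
  i = 4 (α = 2): (2−10)(2−11)(2−5)(2−7) = (−8)·(−9)·(−3)·(−5) = 1080 ≡ 1, so v_4 = 1^{−1} = 1 (mod 13).
  i = 5 (α = 7): (7−10)(7−11)(7−5)(7−2) = (−3)·(−4)·2·5 = 120 ≡ 3, so v_5 = 3^{−1} = 9 (mod 13).
  v = [4, 5, 7, 1, 9].
Step 2: syndromes of r = [5, 8, 2, 12, 4] (all sums mod 13).
  S_0 = Σ v_i r_i = 4·5 + 5·8 + 7·2 + 1·12 + 9·4 = 122 ≡ 5.
  S_1 = Σ v_i α_i r_i = 4·10·5 + 5·11·8 + 7·5·2 + 1·2·12 + 9·7·4 = 986 ≡ 11.
  α_i^2 mod 13 = [9, 4, 12, 4, 10].
  S_2 = Σ v_i α_i^2 r_i = 4·9·5 + 5·4·8 + 7·12·2 + 1·4·12 + 9·10·4 = 916 ≡ 6.
  S = (5, 11, 6) ≠ 0, so r is not a codeword (an error is present).
Step 3: locate the error. For a single error e at position i, S_ℓ = v_i·e·α_i^ℓ, so α_err = S_1/S_0.
  S_0^{−1} = 5^{−1} = 8 (mod 13), so α_err = 11·8 = 88 ≡ 10 = α_1. Error position i = 1.
  Consistency check: S_2/S_1 = 6·6 = 36 ≡ 10 = α_err ✓ (single-error assumption holds).
Step 4: error magnitude e = S_0/v_1 = S_0·∏_{j≠1}(α_1 − α_j) = 5·10 = 50 ≡ 11 (mod 13).
Step 5: correct position 1: c_1 = r_1 − e = 5 − 11 ≡ 7 (mod 13). Hence c = [7, 8, 2, 12, 4].
  Check: interpolating c through the α_i gives m(x) = 10 + 1·x (degree < 2) with m(α_i) = c_i for every i, so c is indeed a codeword.


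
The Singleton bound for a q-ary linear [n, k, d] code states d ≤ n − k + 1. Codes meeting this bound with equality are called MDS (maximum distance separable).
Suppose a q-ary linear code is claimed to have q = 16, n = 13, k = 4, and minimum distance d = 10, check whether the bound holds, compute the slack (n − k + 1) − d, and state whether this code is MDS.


Singleton RHS = n − k + 1 = 10, slack = 0, bound satisfied, MDS.

Singleton bound: d ≤ n − k + 1.
Here n = 13, k = 4, so n − k + 1 = 10.
Given d = 10, check d ≤ 10: YES.
Slack = (n − k + 1) − d = 0.
The code is MDS (slack = 0).
Description: the claimed parameters are [13, 4, 10]_16; such a code would be MDS (meets Singleton bound).


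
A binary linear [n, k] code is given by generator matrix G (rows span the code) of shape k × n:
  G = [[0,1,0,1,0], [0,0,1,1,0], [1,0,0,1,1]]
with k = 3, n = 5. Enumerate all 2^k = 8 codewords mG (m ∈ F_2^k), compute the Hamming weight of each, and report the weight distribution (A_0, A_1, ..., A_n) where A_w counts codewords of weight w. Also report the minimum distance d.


Weight distribution: A_0 = 1, A_2 = 3, A_3 = 3, A_5 = 1. Minimum distance d = 2.

Enumerate all 2^3 = 8 messages m ∈ F_2^3.
For each, compute codeword c = mG in F_2^5, then tally its weight.
  m = 000 → c = 00000, weight = 0.
  m = 100 → c = 01010, weight = 2.
  m = 010 → c = 00110, weight = 2.
  m = 110 → c = 01100, weight = 2.
  m = 001 → c = 10011, weight = 3.
  m = 101 → c = 11001, weight = 3.
  m = 011 → c = 10101, weight = 3.
  m = 111 → c = 11111, weight = 5.
Tally weights:
  weight 0: 1 codewords.
  weight 2: 3 codewords.
  weight 3: 3 codewords.
  weight 5: 1 codewords.
Minimum distance d = smallest w > 0 with A_w > 0 = 2.
Sanity: Σ A_w = 8 = 2^3 = 8 ✓.


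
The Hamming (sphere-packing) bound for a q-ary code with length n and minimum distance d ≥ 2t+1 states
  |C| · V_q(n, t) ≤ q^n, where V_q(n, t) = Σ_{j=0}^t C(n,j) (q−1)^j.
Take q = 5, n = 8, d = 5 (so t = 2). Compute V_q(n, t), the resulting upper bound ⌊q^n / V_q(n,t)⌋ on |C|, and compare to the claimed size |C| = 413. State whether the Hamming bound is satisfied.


V_q(n, t) = 481, q^n = 390625, Hamming bound = 812, |C| = 413 ≤ bound (satisfied).

Step 1: Compute V_q(n, t) = Σ_{j=0}^2 C(n, j) (q−1)^j.
  j = 0: C(8,0)·(4)^0 = 1·1 = 1.
  j = 1: C(8,1)·(4)^1 = 8·4 = 32.
  j = 2: C(8,2)·(4)^2 = 28·16 = 448.
  V_q(n, t) = 1 + 32 + 448 = 481.
Step 2: q^n = 5^8 = 390625.
Step 3: Hamming bound ⌊q^n / V_q(n,t)⌋ = ⌊390625/481⌋ = 812.
Step 4: Compare |C| = 413 to 812: satisfied.
The claimed |C| lies below the Hamming bound.


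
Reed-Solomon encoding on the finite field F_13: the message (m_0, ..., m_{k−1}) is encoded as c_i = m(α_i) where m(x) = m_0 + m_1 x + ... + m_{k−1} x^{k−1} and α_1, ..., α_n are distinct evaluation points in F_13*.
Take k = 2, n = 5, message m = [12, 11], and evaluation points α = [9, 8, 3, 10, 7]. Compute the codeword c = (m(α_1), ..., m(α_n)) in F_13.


c = [7, 9, 6, 5, 11]

Message polynomial: m(x) = 12 + 11·x (mod 13).
For each evaluation point α_i, compute m(α_i) mod 13:
  α_1 = 9: Horner steps 11 → 7, so m(9) = 7.
  α_2 = 8: Horner steps 11 → 9, so m(8) = 9.
  α_3 = 3: Horner steps 11 → 6, so m(3) = 6.
  α_4 = 10: Horner steps 11 → 5, so m(10) = 5.
  α_5 = 7: Horner steps 11 → 11, so m(7) = 11.
Codeword c = [7, 9, 6, 5, 11] ∈ F_13^5.


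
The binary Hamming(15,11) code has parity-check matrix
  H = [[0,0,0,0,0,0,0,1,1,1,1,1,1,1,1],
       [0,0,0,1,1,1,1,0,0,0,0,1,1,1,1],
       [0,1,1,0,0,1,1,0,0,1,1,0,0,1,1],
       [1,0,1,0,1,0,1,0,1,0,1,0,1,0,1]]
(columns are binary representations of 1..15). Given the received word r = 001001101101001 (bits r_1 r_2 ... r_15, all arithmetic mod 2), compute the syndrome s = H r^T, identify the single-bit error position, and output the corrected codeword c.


s = (0, 0, 1, 0)^T, error position = 2, corrected codeword c = 011001101101001

Compute s = H r^T mod 2 one row at a time:
  s_1 = 0 + 1 + 1 + 0 + 1 + 0 + 0 + 1 = 4 ≡ 0 (mod 2).
  s_2 = 0 + 0 + 1 + 1 + 1 + 0 + 0 + 1 = 4 ≡ 0 (mod 2).
  s_3 = 0 + 1 + 1 + 1 + 1 + 0 + 0 + 1 = 5 ≡ 1 (mod 2).
  s_4 = 0 + 1 + 0 + 1 + 1 + 0 + 0 + 1 = 4 ≡ 0 (mod 2).
s = (0, 0, 1, 0)^T — this equals column 2 of H (binary 0010), so error is at position 2.
Correct: flip bit 2 of r = 001001101101001 to get c = 011001101101001.


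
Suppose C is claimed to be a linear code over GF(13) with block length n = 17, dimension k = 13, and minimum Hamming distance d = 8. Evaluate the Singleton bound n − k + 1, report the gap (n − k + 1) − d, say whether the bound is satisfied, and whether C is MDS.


Singleton RHS = n − k + 1 = 5, slack = -3, bound violated (no such code; not MDS).

Singleton bound: d ≤ n − k + 1.
Here n = 17, k = 13, so n − k + 1 = 5.
Given d = 8, check d ≤ 5: NO.
Slack = (n − k + 1) − d = -3.
The slack is negative: d = 8 exceeds n − k + 1 = 5 by 3, so the Singleton bound is violated and no linear [17, 13, 8]_13 code can exist. In particular it is not MDS (MDS requires d = n − k + 1 exactly).
Description: the claimed parameters are [17, 13, 8]_13; such a code would be impossible (violates the Singleton bound).


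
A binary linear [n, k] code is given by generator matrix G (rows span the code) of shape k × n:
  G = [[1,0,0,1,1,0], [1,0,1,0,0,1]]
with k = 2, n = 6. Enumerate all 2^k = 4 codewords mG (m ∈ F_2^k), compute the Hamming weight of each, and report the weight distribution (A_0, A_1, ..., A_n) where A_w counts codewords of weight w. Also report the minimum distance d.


Weight distribution: A_0 = 1, A_3 = 2, A_4 = 1. Minimum distance d = 3.

Enumerate all 2^2 = 4 messages m ∈ F_2^2.
For each, compute codeword c = mG in F_2^6, then tally its weight.
  m = 00 → c = 000000, weight = 0.
  m = 10 → c = 100110, weight = 3.
  m = 01 → c = 101001, weight = 3.
  m = 11 → c = 001111, weight = 4.
Tally weights:
  weight 0: 1 codewords.
  weight 3: 2 codewords.
  weight 4: 1 codewords.
Minimum distance d = smallest w > 0 with A_w > 0 = 3.
Sanity: Σ A_w = 4 = 2^2 = 4 ✓.


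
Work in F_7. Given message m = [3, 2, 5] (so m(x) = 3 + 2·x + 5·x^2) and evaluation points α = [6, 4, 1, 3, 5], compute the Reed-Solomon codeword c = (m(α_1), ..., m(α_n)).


c = [6, 0, 3, 5, 5]

Message polynomial: m(x) = 3 + 2·x + 5·x^2 (mod 7).
For each evaluation point α_i, compute m(α_i) mod 7:
  α_1 = 6: Horner steps 5 → 4 → 6, so m(6) = 6.
  α_2 = 4: Horner steps 5 → 1 → 0, so m(4) = 0.
  α_3 = 1: Horner steps 5 → 0 → 3, so m(1) = 3.
  α_4 = 3: Horner steps 5 → 3 → 5, so m(3) = 5.
  α_5 = 5: Horner steps 5 → 6 → 5, so m(5) = 5.
Codeword c = [6, 0, 3, 5, 5] ∈ F_7^5.


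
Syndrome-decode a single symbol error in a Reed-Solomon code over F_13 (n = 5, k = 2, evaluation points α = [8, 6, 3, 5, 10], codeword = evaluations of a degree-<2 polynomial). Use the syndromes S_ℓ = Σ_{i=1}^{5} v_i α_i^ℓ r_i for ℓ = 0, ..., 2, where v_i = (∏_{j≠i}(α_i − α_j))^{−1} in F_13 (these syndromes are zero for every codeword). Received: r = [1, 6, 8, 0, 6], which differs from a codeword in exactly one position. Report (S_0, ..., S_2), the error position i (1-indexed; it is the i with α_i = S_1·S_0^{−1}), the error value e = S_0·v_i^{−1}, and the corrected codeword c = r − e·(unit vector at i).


S = (8, 9, 2), error at position 2, error magnitude e = 10, c = [1, 9, 8, 0, 6].

Step 1: column multipliers v_i = (∏_{j≠i}(α_i − α_j))^{−1} mod 13.
  i = 1 (α = 8): (8−6)(8−3)(8−5)(8−10) = 2·5·3·(−2) = −60 ≡ 5, so v_1 = 5^{−1} = 8 (mod 13).
  i = 2 (α = 6): (6−8)(6−3)(6−5)(6−10) = (−2)·3·1·(−4) = 24 ≡ 11, so v_2 = 11^{−1} = 6 (mod 13).
  i = 3 (α = 3): (3−8)(3−6)(3−5)(3−10) = (−5)·(−3)·(−2)·(−7) = 210 ≡ 2, so v_3 = 2^{−1} = 7 (mod 13).
  i = 4 (α = 5): (5−8)(5−6)(5−3)(5−10) = (−3)·(−1)·2·(−5) = −30 ≡ 9, so v_4 = 9^{−1} = 3 (mod 13).
  i = 5 (α = 10): (10−8)(10−6)(10−3)(10−5) = 2·4·7·5 = 280 ≡ 7, so v_5 = 7^{−1} = 2 (mod 13).
  v = [8, 6, 7, 3, 2].
Step 2: syndromes of r = [1, 6, 8, 0, 6] (all sums mod 13).
  S_0 = Σ v_i r_i = 8·1 + 6·6 + 7·8 + 3·0 + 2·6 = 112 ≡ 8.
  S_1 = Σ v_i α_i r_i = 8·8·1 + 6·6·6 + 7·3·8 + 3·5·0 + 2·10·6 = 568 ≡ 9.
  α_i^2 mod 13 = [12, 10, 9, 12, 9].
  S_2 = Σ v_i α_i^2 r_i = 8·12·1 + 6·10·6 + 7·9·8 + 3·12·0 + 2·9·6 = 1068 ≡ 2.
  S = (8, 9, 2) ≠ 0, so r is not a codeword (an error is present).
Step 3: locate the error. For a single error e at position i, S_ℓ = v_i·e·α_i^ℓ, so α_err = S_1/S_0.
  S_0^{−1} = 8^{−1} = 5 (mod 13), so α_err = 9·5 = 45 ≡ 6 = α_2. Error position i = 2.
  Consistency check: S_2/S_1 = 2·3 = 6 ≡ 6 = α_err ✓ (single-error assumption holds).
Step 4: error magnitude e = S_0/v_2 = S_0·∏_{j≠2}(α_2 − α_j) = 8·11 = 88 ≡ 10 (mod 13).
Step 5: correct position 2: c_2 = r_2 − e = 6 − 10 ≡ 9 (mod 13). Hence c = [1, 9, 8, 0, 6].
  Check: interpolating c through the α_i gives m(x) = 7 + 9·x (degree < 2) with m(α_i) = c_i for every i, so c is indeed a codeword.
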